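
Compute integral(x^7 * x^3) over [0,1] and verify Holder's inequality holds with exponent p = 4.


Step 1: Exact integral of f*g = integral(x^10, 0, 1) = 1/11
     = 0.090909
Step 2: Holder bound with p=4, q=1.333333:
  ||f||_p = (integral x^28 dx)^(1/4) = (1/29)^(1/4) = 0.430924
  ||g||_q = (integral x^4 dx)^(1/1.333333) = (1/5)^(1/1.333333) = 0.29907
Step 3: Holder bound = ||f||_p * ||g||_q = 0.430924 * 0.29907 = 0.128876
Verification: 0.090909 <= 0.128876 (Holder holds)


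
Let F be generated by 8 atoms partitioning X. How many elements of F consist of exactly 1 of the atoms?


Each element of F is a union of some subset of the 8 atoms.
Elements that are unions of exactly 1 atoms correspond to 1-element subsets of the 8 atoms.
Count = C(8, 1) = 8! / (1! * 7!) = 8.


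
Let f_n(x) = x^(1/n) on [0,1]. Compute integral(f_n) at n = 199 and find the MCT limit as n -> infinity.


At n = 199: f_199(x) = x^(1/199).
Step 1: integral(x^(1/199), 0, 1) = [x^(1/199+1) / (1/199+1)] from 0 to 1
     = 1 / (1/199 + 1) = 1 / ((199+1)/199) = 199/(199+1)
     = 199/200 = 0.995
Step 2: As n -> infinity, f_n(x) = x^(1/n) -> 1 for x in (0,1], and f_n is increasing in n.
By MCT, lim_n integral(f_n) = integral(lim_n f_n) = integral(1, 0, 1) = 1.
Step 3: Verify convergence: 199/200 = 0.995 -> 1


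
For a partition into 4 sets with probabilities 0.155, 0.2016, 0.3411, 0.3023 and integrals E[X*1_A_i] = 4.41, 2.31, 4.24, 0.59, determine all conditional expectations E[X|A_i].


For each cell A_i: E[X|A_i] = E[X*1_A_i] / P(A_i)
Step 1: E[X|A_1] = 4.41 / 0.155 = 28.451613
Step 2: E[X|A_2] = 2.31 / 0.2016 = 11.458333
Step 3: E[X|A_3] = 4.24 / 0.3411 = 12.430372
Step 4: E[X|A_4] = 0.59 / 0.3023 = 1.951704
Verification: E[X] = sum E[X*1_A_i] = 4.41 + 2.31 + 4.24 + 0.59 = 11.55


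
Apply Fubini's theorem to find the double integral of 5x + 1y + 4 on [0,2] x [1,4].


By Fubini, integrate in x first, then y.
Step 1: Fix y, integrate over x in [0,2]:
  integral(5x + 1y + 4, x=0..2)
  = 5*(2^2 - 0^2)/2 + (1y + 4)*(2 - 0)
  = 10 + (1y + 4)*2
  = 10 + 2y + 8
  = 18 + 2y
Step 2: Integrate over y in [1,4]:
  integral(18 + 2y, y=1..4)
  = 18*3 + 2*(4^2 - 1^2)/2
  = 54 + 15
  = 69


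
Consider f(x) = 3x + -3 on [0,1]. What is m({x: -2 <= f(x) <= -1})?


f^(-1)([-2, -1]) = {x : -2 <= 3x + -3 <= -1}
Solving: (-2 - -3)/3 <= x <= (-1 - -3)/3
= [0.333333, 0.666667]
Intersecting with [0,1]: [0.333333, 0.666667]
Measure = 0.666667 - 0.333333 = 0.333333


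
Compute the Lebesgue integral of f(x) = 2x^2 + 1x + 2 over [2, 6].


The Lebesgue integral of a Riemann-integrable function agrees with the Riemann integral.
Antiderivative F(x) = (2/3)x^3 + (1/2)x^2 + 2x
F(6) = (2/3)*6^3 + (1/2)*6^2 + 2*6
     = (2/3)*216 + (1/2)*36 + 2*6
     = 144 + 18 + 12
     = 174
F(2) = 11.333333
Integral = F(6) - F(2) = 174 - 11.333333 = 162.666667


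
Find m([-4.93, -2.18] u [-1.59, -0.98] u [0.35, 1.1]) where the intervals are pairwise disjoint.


For pairwise disjoint intervals, m(union) = sum of lengths.
= (-2.18 - -4.93) + (-0.98 - -1.59) + (1.1 - 0.35)
= 2.75 + 0.61 + 0.75
= 4.11


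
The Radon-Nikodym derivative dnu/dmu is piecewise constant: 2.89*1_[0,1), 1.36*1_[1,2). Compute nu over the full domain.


Integrate each piece of the Radon-Nikodym derivative:
Step 1: integral_0^1 2.89 dx = 2.89*(1-0) = 2.89*1 = 2.89
Step 2: integral_1^2 1.36 dx = 1.36*(2-1) = 1.36*1 = 1.36
Total: 2.89 + 1.36 = 4.25


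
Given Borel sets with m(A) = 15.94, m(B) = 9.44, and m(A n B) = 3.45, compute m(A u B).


By inclusion-exclusion: m(A u B) = m(A) + m(B) - m(A n B)
= 15.94 + 9.44 - 3.45
= 21.93


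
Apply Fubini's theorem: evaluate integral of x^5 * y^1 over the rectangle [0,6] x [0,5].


By Fubini's theorem, the double integral factors as a product of single integrals:
Step 1: integral_0^6 x^5 dx = [x^6/6] from 0 to 6
     = 6^6/6 = 7776
Step 2: integral_0^5 y^1 dy = [y^2/2] from 0 to 5
     = 5^2/2 = 12.5
Step 3: Double integral = 7776 * 12.5 = 97200


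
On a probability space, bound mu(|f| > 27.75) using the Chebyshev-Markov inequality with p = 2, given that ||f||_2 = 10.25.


Chebyshev/Markov inequality: mu(|f| > eps) <= (||f||_p / eps)^p
Step 1: ||f||_2 / eps = 10.25 / 27.75 = 0.369369
Step 2: Raise to power p = 2:
  (0.369369)^2 = 0.136434
Step 3: Therefore mu(|f| > 27.75) <= 0.136434


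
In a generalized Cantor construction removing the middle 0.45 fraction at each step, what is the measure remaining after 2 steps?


Step 1: At each step, fraction remaining = 1 - 0.45 = 0.55
Step 2: After 2 steps, measure = (0.55)^2
Step 3: Computing the power step by step:
  After step 1: 0.55
  After step 2: 0.3025
Result = 0.3025


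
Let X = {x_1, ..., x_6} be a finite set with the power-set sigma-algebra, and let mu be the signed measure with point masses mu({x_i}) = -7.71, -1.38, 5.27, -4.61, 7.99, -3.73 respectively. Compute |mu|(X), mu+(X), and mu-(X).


Step 1: Every measurable set is a union of atoms (the cells / points), so a Hahn decomposition is
  obtained by grouping atoms by sign: P = union of atoms with mu > 0, N = union of the remaining atoms.
  Atoms in P (indices): 3, 5;  atoms in N (indices): 1, 2, 4, 6
  Positive values: 5.27, 7.99
  Negative values: -7.71, -1.38, -4.61, -3.73
Step 2: mu+(X) = mu(P) = sum of positive atom values = 13.26
Step 3: mu-(X) = -mu(N) = sum of |negative atom values| = 17.43
Step 4: |mu|(X) = mu+(X) + mu-(X) = 13.26 + 17.43 = 30.69


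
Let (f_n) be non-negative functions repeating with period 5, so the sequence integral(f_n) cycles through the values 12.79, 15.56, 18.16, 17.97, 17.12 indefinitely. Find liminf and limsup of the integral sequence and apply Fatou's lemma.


The sequence (integral(f_n)) is periodic with period 5, repeating the values 12.79, 15.56, 18.16, 17.97, 17.12 indefinitely.
Step 1: For a periodic sequence, every tail (a_m, a_(m+1), ...) contains all 5 period values infinitely often.
Step 2: Hence inf of every tail = min of the period values = min(12.79, 15.56, 18.16, 17.97, 17.12) = 12.79.
        liminf_n integral(f_n) = sup over m of (inf of tail from m) = 12.79.
Step 3: Similarly sup of every tail = max of the period values = 18.16.
        limsup_n integral(f_n) = 18.16.
Step 4: Fatou's lemma: integral(liminf_n f_n) <= liminf_n integral(f_n) = 12.79.
        So the integral of the pointwise liminf is at most 12.79.


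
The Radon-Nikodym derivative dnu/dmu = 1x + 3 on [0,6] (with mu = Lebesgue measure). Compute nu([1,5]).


nu(A) = integral_A (dnu/dmu) dmu = integral_1^5 (1x + 3) dx
Step 1: Antiderivative F(x) = (1/2)x^2 + 3x
Step 2: F(5) = (1/2)*5^2 + 3*5 = 12.5 + 15 = 27.5
Step 3: F(1) = (1/2)*1^2 + 3*1 = 0.5 + 3 = 3.5
Step 4: nu([1,5]) = F(5) - F(1) = 27.5 - 3.5 = 24


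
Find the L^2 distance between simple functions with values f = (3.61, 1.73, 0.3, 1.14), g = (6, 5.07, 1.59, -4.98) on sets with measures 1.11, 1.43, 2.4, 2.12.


Step 1: Compute differences f_i - g_i:
  3.61 - 6 = -2.39
  1.73 - 5.07 = -3.34
  0.3 - 1.59 = -1.29
  1.14 - -4.98 = 6.12
Step 2: Compute |diff|^2 * measure for each set:
  |-2.39|^2 * 1.11 = 5.7121 * 1.11 = 6.340431
  |-3.34|^2 * 1.43 = 11.1556 * 1.43 = 15.952508
  |-1.29|^2 * 2.4 = 1.6641 * 2.4 = 3.99384
  |6.12|^2 * 2.12 = 37.4544 * 2.12 = 79.403328
Step 3: Sum = 105.690107
Step 4: ||f-g||_2 = (105.690107)^(1/2) = 10.280569


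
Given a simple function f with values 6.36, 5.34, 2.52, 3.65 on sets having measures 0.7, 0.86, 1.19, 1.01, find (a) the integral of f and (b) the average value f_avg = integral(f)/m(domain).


Step 1: Integral = sum(value_i * measure_i)
= 6.36*0.7 + 5.34*0.86 + 2.52*1.19 + 3.65*1.01
= 4.452 + 4.5924 + 2.9988 + 3.6865
= 15.7297
Step 2: Total measure of domain = 0.7 + 0.86 + 1.19 + 1.01 = 3.76
Step 3: Average value = 15.7297 / 3.76 = 4.183431


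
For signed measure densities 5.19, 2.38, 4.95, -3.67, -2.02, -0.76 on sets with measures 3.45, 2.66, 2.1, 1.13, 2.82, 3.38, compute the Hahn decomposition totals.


Step 1: Compute signed measure on each set:
  Set 1: 5.19 * 3.45 = 17.9055
  Set 2: 2.38 * 2.66 = 6.3308
  Set 3: 4.95 * 2.1 = 10.395
  Set 4: -3.67 * 1.13 = -4.1471
  Set 5: -2.02 * 2.82 = -5.6964
  Set 6: -0.76 * 3.38 = -2.5688
Step 2: Total signed measure = (17.9055) + (6.3308) + (10.395) + (-4.1471) + (-5.6964) + (-2.5688)
     = 22.219
Step 3: Positive part mu+(X) = sum of positive contributions = 34.6313
Step 4: Negative part mu-(X) = |sum of negative contributions| = 12.4123


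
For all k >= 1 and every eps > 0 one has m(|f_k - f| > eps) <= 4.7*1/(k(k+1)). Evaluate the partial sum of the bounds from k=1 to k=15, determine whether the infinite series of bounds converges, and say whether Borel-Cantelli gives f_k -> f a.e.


Step 1: List the terms 4.7*1/(k(k+1)) for k = 1 to 15:
  k=1: 2.35
  k=2: 0.783333
  k=3: 0.391667
  k=4: 0.235
  k=5: 0.156667
  k=6: 0.111905
  k=7: 0.083929
  k=8: 0.065278
  k=9: 0.052222
  k=10: 0.042727
  k=11: 0.035606
  k=12: 0.030128
  k=13: 0.025824
  k=14: 0.022381
  k=15: 0.019583
Step 2: Partial sum = 2.35 + 0.783333 + 0.391667 + 0.235 + 0.156667 + 0.111905 + 0.083929 + 0.065278 + 0.052222 + 0.042727 + 0.035606 + 0.030128 + 0.025824 + 0.022381 + 0.019583
     = 4.40625
Step 3: The full series sum_(k>=1) 4.7*1/(k(k+1)) converges (telescoping series sum 1/(k(k+1)) = 1; a constant multiple of a convergent series converges).
Step 4: Fix eps > 0. Since sum_k m(|f_k - f| > eps) < infinity, the Borel-Cantelli lemma gives
        m(limsup_k {|f_k - f| > eps}) = 0, i.e. for a.e. x, |f_k(x) - f(x)| <= eps for all large k.
        Applying this with eps = 1/j for j = 1, 2, ... and intersecting the countably many full-measure sets,
        for a.e. x we get limsup_k |f_k(x) - f(x)| <= 1/j for every j, hence f_k -> f almost everywhere.
Conclusion: series converges; Borel-Cantelli yields f_k -> f a.e.


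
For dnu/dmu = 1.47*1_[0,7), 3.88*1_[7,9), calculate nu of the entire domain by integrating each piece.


Integrate each piece of the Radon-Nikodym derivative:
Step 1: integral_0^7 1.47 dx = 1.47*(7-0) = 1.47*7 = 10.29
Step 2: integral_7^9 3.88 dx = 3.88*(9-7) = 3.88*2 = 7.76
Total: 10.29 + 7.76 = 18.05


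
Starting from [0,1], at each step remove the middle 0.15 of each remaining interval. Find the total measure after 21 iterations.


Step 1: At each step, fraction remaining = 1 - 0.15 = 0.85
Step 2: After 21 steps, measure = (0.85)^21
Result = 0.032946


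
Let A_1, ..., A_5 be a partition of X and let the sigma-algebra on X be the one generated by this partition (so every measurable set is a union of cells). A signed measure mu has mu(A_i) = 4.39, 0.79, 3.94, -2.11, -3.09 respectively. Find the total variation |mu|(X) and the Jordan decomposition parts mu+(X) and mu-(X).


Step 1: Every measurable set is a union of atoms (the cells / points), so a Hahn decomposition is
  obtained by grouping atoms by sign: P = union of atoms with mu > 0, N = union of the remaining atoms.
  Atoms in P (indices): 1, 2, 3;  atoms in N (indices): 4, 5
  Positive values: 4.39, 0.79, 3.94
  Negative values: -2.11, -3.09
Step 2: mu+(X) = mu(P) = sum of positive atom values = 9.12
Step 3: mu-(X) = -mu(N) = sum of |negative atom values| = 5.2
Step 4: |mu|(X) = mu+(X) + mu-(X) = 9.12 + 5.2 = 14.32


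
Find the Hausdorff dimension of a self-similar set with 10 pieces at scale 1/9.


For a self-similar set with N copies scaled by 1/r:
dim_H = log(N)/log(r) = log(10)/log(9)
= 2.302585/2.197225
= 1.047952


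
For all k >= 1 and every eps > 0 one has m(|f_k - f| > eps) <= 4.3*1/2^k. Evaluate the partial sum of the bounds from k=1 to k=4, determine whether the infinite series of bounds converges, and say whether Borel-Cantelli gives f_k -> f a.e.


Step 1: List the terms 4.3*1/2^k for k = 1 to 4:
  k=1: 2.15
  k=2: 1.075
  k=3: 0.5375
  k=4: 0.26875
Step 2: Partial sum = 2.15 + 1.075 + 0.5375 + 0.26875
     = 4.03125
Step 3: The full series sum_(k>=1) 4.3*1/2^k converges (geometric series with ratio 1/2 < 1; a constant multiple of a convergent series converges).
Step 4: Fix eps > 0. Since sum_k m(|f_k - f| > eps) < infinity, the Borel-Cantelli lemma gives
        m(limsup_k {|f_k - f| > eps}) = 0, i.e. for a.e. x, |f_k(x) - f(x)| <= eps for all large k.
        Applying this with eps = 1/j for j = 1, 2, ... and intersecting the countably many full-measure sets,
        for a.e. x we get limsup_k |f_k(x) - f(x)| <= 1/j for every j, hence f_k -> f almost everywhere.
Conclusion: series converges; Borel-Cantelli yields f_k -> f a.e.


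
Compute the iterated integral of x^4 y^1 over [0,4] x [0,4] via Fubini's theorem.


By Fubini's theorem, the double integral factors as a product of single integrals:
Step 1: integral_0^4 x^4 dx = [x^5/5] from 0 to 4
     = 4^5/5 = 204.8
Step 2: integral_0^4 y^1 dy = [y^2/2] from 0 to 4
     = 4^2/2 = 8
Step 3: Double integral = 204.8 * 8 = 1638.4


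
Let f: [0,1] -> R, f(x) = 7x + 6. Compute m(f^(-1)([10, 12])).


f^(-1)([10, 12]) = {x : 10 <= 7x + 6 <= 12}
Solving: (10 - 6)/7 <= x <= (12 - 6)/7
= [0.571429, 0.857143]
Intersecting with [0,1]: [0.571429, 0.857143]
Measure = 0.857143 - 0.571429 = 0.285714


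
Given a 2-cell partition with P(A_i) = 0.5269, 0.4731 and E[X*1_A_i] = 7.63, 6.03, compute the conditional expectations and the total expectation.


For each cell A_i: E[X|A_i] = E[X*1_A_i] / P(A_i)
Step 1: E[X|A_1] = 7.63 / 0.5269 = 14.480926
Step 2: E[X|A_2] = 6.03 / 0.4731 = 12.74572
Verification: E[X] = sum E[X*1_A_i] = 7.63 + 6.03 = 13.66


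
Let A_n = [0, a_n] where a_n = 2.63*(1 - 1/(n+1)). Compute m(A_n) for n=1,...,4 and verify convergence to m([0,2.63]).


By continuity of measure from below: if A_n increases to A, then m(A_n) -> m(A).
Here A = [0, 2.63], so m(A) = 2.63
Step 1: a_1 = 2.63*(1 - 1/2) = 1.315, m(A_1) = 1.315
Step 2: a_2 = 2.63*(1 - 1/3) = 1.7533, m(A_2) = 1.7533
Step 3: a_3 = 2.63*(1 - 1/4) = 1.9725, m(A_3) = 1.9725
Step 4: a_4 = 2.63*(1 - 1/5) = 2.104, m(A_4) = 2.104
Limit: m(A_n) -> m([0,2.63]) = 2.63


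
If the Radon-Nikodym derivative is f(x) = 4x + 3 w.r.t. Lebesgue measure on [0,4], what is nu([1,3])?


nu(A) = integral_A (dnu/dmu) dmu = integral_1^3 (4x + 3) dx
Step 1: Antiderivative F(x) = (4/2)x^2 + 3x
Step 2: F(3) = (4/2)*3^2 + 3*3 = 18 + 9 = 27
Step 3: F(1) = (4/2)*1^2 + 3*1 = 2 + 3 = 5
Step 4: nu([1,3]) = F(3) - F(1) = 27 - 5 = 22


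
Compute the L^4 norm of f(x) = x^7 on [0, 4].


Step 1: ||f||_4 = (integral_0^4 |x^7|^4 dx)^(1/4)
     = (integral_0^4 x^28 dx)^(1/4)
Step 2: integral_0^4 x^28 dx = [x^29/(29)] from 0 to 4 = 4^29/29
     = 288230376151711744/29 = 9.938978e+15
Step 3: ||f||_4 = (9.938978e+15)^(1/4) = 9984.709588


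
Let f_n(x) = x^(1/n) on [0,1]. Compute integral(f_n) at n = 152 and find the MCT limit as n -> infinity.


At n = 152: f_152(x) = x^(1/152).
Step 1: integral(x^(1/152), 0, 1) = [x^(1/152+1) / (1/152+1)] from 0 to 1
     = 1 / (1/152 + 1) = 1 / ((152+1)/152) = 152/(152+1)
     = 152/153 = 0.993464
Step 2: As n -> infinity, f_n(x) = x^(1/n) -> 1 for x in (0,1], and f_n is increasing in n.
By MCT, lim_n integral(f_n) = integral(lim_n f_n) = integral(1, 0, 1) = 1.
Step 3: Verify convergence: 152/153 = 0.993464 -> 1


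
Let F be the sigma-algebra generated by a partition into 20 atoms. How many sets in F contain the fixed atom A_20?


Each element of F is a union of some subset S of the 20 atoms.
The element contains A_20 iff A_20 is in S.
So we count subsets S of {A_1,...,A_20} with A_20 in S: choose freely among the other 19 atoms.
Count = 2^(20-1) = 2^19 = 524288.


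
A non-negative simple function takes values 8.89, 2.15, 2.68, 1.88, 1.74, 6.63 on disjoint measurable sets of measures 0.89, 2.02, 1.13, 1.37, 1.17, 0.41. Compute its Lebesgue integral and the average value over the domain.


Step 1: Integral = sum(value_i * measure_i)
= 8.89*0.89 + 2.15*2.02 + 2.68*1.13 + 1.88*1.37 + 1.74*1.17 + 6.63*0.41
= 7.9121 + 4.343 + 3.0284 + 2.5756 + 2.0358 + 2.7183
= 22.6132
Step 2: Total measure of domain = 0.89 + 2.02 + 1.13 + 1.37 + 1.17 + 0.41 = 6.99
Step 3: Average value = 22.6132 / 6.99 = 3.235079


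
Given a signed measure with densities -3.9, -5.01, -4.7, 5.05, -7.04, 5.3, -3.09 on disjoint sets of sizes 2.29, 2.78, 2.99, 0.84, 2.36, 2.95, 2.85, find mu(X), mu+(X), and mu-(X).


Step 1: Compute signed measure on each set:
  Set 1: -3.9 * 2.29 = -8.931
  Set 2: -5.01 * 2.78 = -13.9278
  Set 3: -4.7 * 2.99 = -14.053
  Set 4: 5.05 * 0.84 = 4.242
  Set 5: -7.04 * 2.36 = -16.6144
  Set 6: 5.3 * 2.95 = 15.635
  Set 7: -3.09 * 2.85 = -8.8065
Step 2: Total signed measure = (-8.931) + (-13.9278) + (-14.053) + (4.242) + (-16.6144) + (15.635) + (-8.8065)
     = -42.4557
Step 3: Positive part mu+(X) = sum of positive contributions = 19.877
Step 4: Negative part mu-(X) = |sum of negative contributions| = 62.3327


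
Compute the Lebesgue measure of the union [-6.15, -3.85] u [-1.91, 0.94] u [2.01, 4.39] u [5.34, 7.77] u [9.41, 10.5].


For pairwise disjoint intervals, m(union) = sum of lengths.
= (-3.85 - -6.15) + (0.94 - -1.91) + (4.39 - 2.01) + (7.77 - 5.34) + (10.5 - 9.41)
= 2.3 + 2.85 + 2.38 + 2.43 + 1.09
= 11.05


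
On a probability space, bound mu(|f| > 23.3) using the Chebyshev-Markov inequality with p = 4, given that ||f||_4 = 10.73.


Chebyshev/Markov inequality: mu(|f| > eps) <= (||f||_p / eps)^p
Step 1: ||f||_4 / eps = 10.73 / 23.3 = 0.460515
Step 2: Raise to power p = 4:
  (0.460515)^4 = 0.044975
Step 3: Therefore mu(|f| > 23.3) <= 0.044975


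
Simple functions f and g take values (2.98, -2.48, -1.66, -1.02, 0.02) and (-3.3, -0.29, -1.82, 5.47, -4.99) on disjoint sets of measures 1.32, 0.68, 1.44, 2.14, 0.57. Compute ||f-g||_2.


Step 1: Compute differences f_i - g_i:
  2.98 - -3.3 = 6.28
  -2.48 - -0.29 = -2.19
  -1.66 - -1.82 = 0.16
  -1.02 - 5.47 = -6.49
  0.02 - -4.99 = 5.01
Step 2: Compute |diff|^2 * measure for each set:
  |6.28|^2 * 1.32 = 39.4384 * 1.32 = 52.058688
  |-2.19|^2 * 0.68 = 4.7961 * 0.68 = 3.261348
  |0.16|^2 * 1.44 = 0.0256 * 1.44 = 0.036864
  |-6.49|^2 * 2.14 = 42.1201 * 2.14 = 90.137014
  |5.01|^2 * 0.57 = 25.1001 * 0.57 = 14.307057
Step 3: Sum = 159.800971
Step 4: ||f-g||_2 = (159.800971)^(1/2) = 12.641241


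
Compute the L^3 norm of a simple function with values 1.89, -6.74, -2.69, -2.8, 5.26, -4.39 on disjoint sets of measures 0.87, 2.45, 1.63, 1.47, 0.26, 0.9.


Step 1: Compute |f_i|^3 for each value:
  |1.89|^3 = 6.751269
  |-6.74|^3 = 306.182024
  |-2.69|^3 = 19.465109
  |-2.8|^3 = 21.952
  |5.26|^3 = 145.531576
  |-4.39|^3 = 84.604519
Step 2: Multiply by measures and sum:
  6.751269 * 0.87 = 5.873604
  306.182024 * 2.45 = 750.145959
  19.465109 * 1.63 = 31.728128
  21.952 * 1.47 = 32.26944
  145.531576 * 0.26 = 37.83821
  84.604519 * 0.9 = 76.144067
Sum = 5.873604 + 750.145959 + 31.728128 + 32.26944 + 37.83821 + 76.144067 = 933.999407
Step 3: Take the p-th root:
||f||_3 = (933.999407)^(1/3) = 9.774972


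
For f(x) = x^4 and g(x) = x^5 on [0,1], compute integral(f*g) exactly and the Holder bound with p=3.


Step 1: Exact integral of f*g = integral(x^9, 0, 1) = 1/10
     = 0.1
Step 2: Holder bound with p=3, q=1.5:
  ||f||_p = (integral x^12 dx)^(1/3) = (1/13)^(1/3) = 0.42529
  ||g||_q = (integral x^7.5 dx)^(1/1.5) = (1/8.5)^(1/1.5) = 0.240097
Step 3: Holder bound = ||f||_p * ||g||_q = 0.42529 * 0.240097 = 0.102111
Verification: 0.1 <= 0.102111 (Holder holds)


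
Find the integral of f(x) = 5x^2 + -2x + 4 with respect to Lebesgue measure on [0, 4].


The Lebesgue integral of a Riemann-integrable function agrees with the Riemann integral.
Antiderivative F(x) = (5/3)x^3 + (-2/2)x^2 + 4x
F(4) = (5/3)*4^3 + (-2/2)*4^2 + 4*4
     = (5/3)*64 + (-2/2)*16 + 4*4
     = 106.666667 + -16 + 16
     = 106.666667
F(0) = 0.0
Integral = F(4) - F(0) = 106.666667 - 0.0 = 106.666667


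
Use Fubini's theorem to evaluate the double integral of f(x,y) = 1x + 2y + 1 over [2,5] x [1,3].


By Fubini, integrate in x first, then y.
Step 1: Fix y, integrate over x in [2,5]:
  integral(1x + 2y + 1, x=2..5)
  = 1*(5^2 - 2^2)/2 + (2y + 1)*(5 - 2)
  = 10.5 + (2y + 1)*3
  = 10.5 + 6y + 3
  = 13.5 + 6y
Step 2: Integrate over y in [1,3]:
  integral(13.5 + 6y, y=1..3)
  = 13.5*2 + 6*(3^2 - 1^2)/2
  = 27 + 24
  = 51


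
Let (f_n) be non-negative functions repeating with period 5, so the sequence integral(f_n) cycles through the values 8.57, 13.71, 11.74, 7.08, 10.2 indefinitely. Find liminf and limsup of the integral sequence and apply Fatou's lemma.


The sequence (integral(f_n)) is periodic with period 5, repeating the values 8.57, 13.71, 11.74, 7.08, 10.2 indefinitely.
Step 1: For a periodic sequence, every tail (a_m, a_(m+1), ...) contains all 5 period values infinitely often.
Step 2: Hence inf of every tail = min of the period values = min(8.57, 13.71, 11.74, 7.08, 10.2) = 7.08.
        liminf_n integral(f_n) = sup over m of (inf of tail from m) = 7.08.
Step 3: Similarly sup of every tail = max of the period values = 13.71.
        limsup_n integral(f_n) = 13.71.
Step 4: Fatou's lemma: integral(liminf_n f_n) <= liminf_n integral(f_n) = 7.08.
        So the integral of the pointwise liminf is at most 7.08.


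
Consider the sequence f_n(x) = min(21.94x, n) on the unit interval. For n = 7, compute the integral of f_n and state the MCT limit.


f(x) = 21.94x on [0,1]; f_n(x) = min(21.94x, n). At n = 7:
Step 1: f(x) reaches 7 at x = 7/21.94 = 0.319052
Step 2: integral(f_7) = integral(21.94x, 0, 0.319052) + integral(7, 0.319052, 1)
       = 21.94*0.319052^2/2 + 7*(1 - 0.319052)
       = 1.116682 + 4.766636
       = 5.883318
Step 3: As n -> infinity, f_n increases to f, so by MCT integral(f_n) -> integral(f) = 21.94/2 = 10.97.
Convergence: integral(f_7) = 5.883318 -> 10.97 as n -> infinity


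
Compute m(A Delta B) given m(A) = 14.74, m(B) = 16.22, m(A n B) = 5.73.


m(A Delta B) = m(A) + m(B) - 2*m(A n B)
= 14.74 + 16.22 - 2*5.73
= 14.74 + 16.22 - 11.46
= 19.5


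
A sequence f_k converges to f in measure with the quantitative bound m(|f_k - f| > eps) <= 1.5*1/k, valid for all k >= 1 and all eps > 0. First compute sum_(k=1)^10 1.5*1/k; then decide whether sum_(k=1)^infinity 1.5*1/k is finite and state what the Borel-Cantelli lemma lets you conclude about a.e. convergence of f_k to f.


Step 1: List the terms 1.5*1/k for k = 1 to 10:
  k=1: 1.5
  k=2: 0.75
  k=3: 0.5
  k=4: 0.375
  k=5: 0.3
  k=6: 0.25
  k=7: 0.214286
  k=8: 0.1875
  k=9: 0.166667
  k=10: 0.15
Step 2: Partial sum = 1.5 + 0.75 + 0.5 + 0.375 + 0.3 + 0.25 + 0.214286 + 0.1875 + 0.166667 + 0.15
     = 4.393452
Step 3: The full series sum_(k>=1) 1.5*1/k diverges (harmonic series, p = 1; a nonzero constant multiple of a divergent series diverges).
Step 4: The (first) Borel-Cantelli lemma requires a summable sequence of measures, so it does not apply here;
        from this bound alone no conclusion about a.e. convergence can be drawn (convergence in measure still
        gives an a.e.-convergent subsequence, but not a.e. convergence of the whole sequence).
Conclusion: series diverges; Borel-Cantelli is inconclusive about a.e. convergence of f_k.


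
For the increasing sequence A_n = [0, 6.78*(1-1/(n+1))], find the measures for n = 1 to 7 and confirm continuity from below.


By continuity of measure from below: if A_n increases to A, then m(A_n) -> m(A).
Here A = [0, 6.78], so m(A) = 6.78
Step 1: a_1 = 6.78*(1 - 1/2) = 3.39, m(A_1) = 3.39
Step 2: a_2 = 6.78*(1 - 1/3) = 4.52, m(A_2) = 4.52
Step 3: a_3 = 6.78*(1 - 1/4) = 5.085, m(A_3) = 5.085
Step 4: a_4 = 6.78*(1 - 1/5) = 5.424, m(A_4) = 5.424
Step 5: a_5 = 6.78*(1 - 1/6) = 5.65, m(A_5) = 5.65
Step 6: a_6 = 6.78*(1 - 1/7) = 5.8114, m(A_6) = 5.8114
Step 7: a_7 = 6.78*(1 - 1/8) = 5.9325, m(A_7) = 5.9325
Limit: m(A_n) -> m([0,6.78]) = 6.78


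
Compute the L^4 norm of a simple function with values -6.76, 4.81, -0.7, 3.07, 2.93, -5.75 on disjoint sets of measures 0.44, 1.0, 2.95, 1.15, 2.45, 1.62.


Step 1: Compute |f_i|^4 for each value:
  |-6.76|^4 = 2088.270646
  |4.81|^4 = 535.279123
  |-0.7|^4 = 0.2401
  |3.07|^4 = 88.82874
  |2.93|^4 = 73.700508
  |-5.75|^4 = 1093.128906
Step 2: Multiply by measures and sum:
  2088.270646 * 0.44 = 918.839084
  535.279123 * 1.0 = 535.279123
  0.2401 * 2.95 = 0.708295
  88.82874 * 1.15 = 102.153051
  73.700508 * 2.45 = 180.566245
  1093.128906 * 1.62 = 1770.868828
Sum = 918.839084 + 535.279123 + 0.708295 + 102.153051 + 180.566245 + 1770.868828 = 3508.414626
Step 3: Take the p-th root:
||f||_4 = (3508.414626)^(1/4) = 7.696225


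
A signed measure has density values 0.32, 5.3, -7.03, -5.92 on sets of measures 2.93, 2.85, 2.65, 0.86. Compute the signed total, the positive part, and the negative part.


Step 1: Compute signed measure on each set:
  Set 1: 0.32 * 2.93 = 0.9376
  Set 2: 5.3 * 2.85 = 15.105
  Set 3: -7.03 * 2.65 = -18.6295
  Set 4: -5.92 * 0.86 = -5.0912
Step 2: Total signed measure = (0.9376) + (15.105) + (-18.6295) + (-5.0912)
     = -7.6781
Step 3: Positive part mu+(X) = sum of positive contributions = 16.0426
Step 4: Negative part mu-(X) = |sum of negative contributions| = 23.7207


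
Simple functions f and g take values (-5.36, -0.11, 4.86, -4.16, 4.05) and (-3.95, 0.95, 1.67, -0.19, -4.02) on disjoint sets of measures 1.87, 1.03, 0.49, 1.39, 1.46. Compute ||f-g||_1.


Step 1: Compute differences f_i - g_i:
  -5.36 - -3.95 = -1.41
  -0.11 - 0.95 = -1.06
  4.86 - 1.67 = 3.19
  -4.16 - -0.19 = -3.97
  4.05 - -4.02 = 8.07
Step 2: Compute |diff|^1 * measure for each set:
  |-1.41|^1 * 1.87 = 1.41 * 1.87 = 2.6367
  |-1.06|^1 * 1.03 = 1.06 * 1.03 = 1.0918
  |3.19|^1 * 0.49 = 3.19 * 0.49 = 1.5631
  |-3.97|^1 * 1.39 = 3.97 * 1.39 = 5.5183
  |8.07|^1 * 1.46 = 8.07 * 1.46 = 11.7822
Step 3: Sum = 22.5921
Step 4: ||f-g||_1 = (22.5921)^(1/1) = 22.5921


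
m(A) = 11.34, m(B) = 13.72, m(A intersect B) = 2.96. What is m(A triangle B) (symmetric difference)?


m(A Delta B) = m(A) + m(B) - 2*m(A n B)
= 11.34 + 13.72 - 2*2.96
= 11.34 + 13.72 - 5.92
= 19.14


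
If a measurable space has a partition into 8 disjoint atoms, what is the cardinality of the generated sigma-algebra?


Each element of the sigma-algebra is a union of some subset of the 8 atoms.
The number of such subsets is 2^8 = 256.


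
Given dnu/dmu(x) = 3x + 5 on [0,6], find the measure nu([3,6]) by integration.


nu(A) = integral_A (dnu/dmu) dmu = integral_3^6 (3x + 5) dx
Step 1: Antiderivative F(x) = (3/2)x^2 + 5x
Step 2: F(6) = (3/2)*6^2 + 5*6 = 54 + 30 = 84
Step 3: F(3) = (3/2)*3^2 + 5*3 = 13.5 + 15 = 28.5
Step 4: nu([3,6]) = F(6) - F(3) = 84 - 28.5 = 55.5


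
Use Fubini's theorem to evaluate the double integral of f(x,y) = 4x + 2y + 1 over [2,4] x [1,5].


By Fubini, integrate in x first, then y.
Step 1: Fix y, integrate over x in [2,4]:
  integral(4x + 2y + 1, x=2..4)
  = 4*(4^2 - 2^2)/2 + (2y + 1)*(4 - 2)
  = 24 + (2y + 1)*2
  = 24 + 4y + 2
  = 26 + 4y
Step 2: Integrate over y in [1,5]:
  integral(26 + 4y, y=1..5)
  = 26*4 + 4*(5^2 - 1^2)/2
  = 104 + 48
  = 152


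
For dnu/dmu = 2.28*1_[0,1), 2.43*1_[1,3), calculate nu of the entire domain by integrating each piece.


Integrate each piece of the Radon-Nikodym derivative:
Step 1: integral_0^1 2.28 dx = 2.28*(1-0) = 2.28*1 = 2.28
Step 2: integral_1^3 2.43 dx = 2.43*(3-1) = 2.43*2 = 4.86
Total: 2.28 + 4.86 = 7.14


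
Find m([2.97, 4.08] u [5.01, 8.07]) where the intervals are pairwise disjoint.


For pairwise disjoint intervals, m(union) = sum of lengths.
= (4.08 - 2.97) + (8.07 - 5.01)
= 1.11 + 3.06
= 4.17


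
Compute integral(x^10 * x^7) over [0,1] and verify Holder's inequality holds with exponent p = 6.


Step 1: Exact integral of f*g = integral(x^17, 0, 1) = 1/18
     = 0.055556
Step 2: Holder bound with p=6, q=1.2:
  ||f||_p = (integral x^60 dx)^(1/6) = (1/61)^(1/6) = 0.504017
  ||g||_q = (integral x^8.4 dx)^(1/1.2) = (1/9.4)^(1/1.2) = 0.154547
Step 3: Holder bound = ||f||_p * ||g||_q = 0.504017 * 0.154547 = 0.077894
Verification: 0.055556 <= 0.077894 (Holder holds)


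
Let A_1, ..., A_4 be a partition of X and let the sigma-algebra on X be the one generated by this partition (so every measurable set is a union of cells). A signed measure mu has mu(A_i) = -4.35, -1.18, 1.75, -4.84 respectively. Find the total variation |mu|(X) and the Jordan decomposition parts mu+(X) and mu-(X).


Step 1: Every measurable set is a union of atoms (the cells / points), so a Hahn decomposition is
  obtained by grouping atoms by sign: P = union of atoms with mu > 0, N = union of the remaining atoms.
  Atoms in P (indices): 3;  atoms in N (indices): 1, 2, 4
  Positive values: 1.75
  Negative values: -4.35, -1.18, -4.84
Step 2: mu+(X) = mu(P) = sum of positive atom values = 1.75
Step 3: mu-(X) = -mu(N) = sum of |negative atom values| = 10.37
Step 4: |mu|(X) = mu+(X) + mu-(X) = 1.75 + 10.37 = 12.12


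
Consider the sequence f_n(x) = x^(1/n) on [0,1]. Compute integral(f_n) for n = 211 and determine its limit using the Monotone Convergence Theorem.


At n = 211: f_211(x) = x^(1/211).
Step 1: integral(x^(1/211), 0, 1) = [x^(1/211+1) / (1/211+1)] from 0 to 1
     = 1 / (1/211 + 1) = 1 / ((211+1)/211) = 211/(211+1)
     = 211/212 = 0.995283
Step 2: As n -> infinity, f_n(x) = x^(1/n) -> 1 for x in (0,1], and f_n is increasing in n.
By MCT, lim_n integral(f_n) = integral(lim_n f_n) = integral(1, 0, 1) = 1.
Step 3: Verify convergence: 211/212 = 0.995283 -> 1


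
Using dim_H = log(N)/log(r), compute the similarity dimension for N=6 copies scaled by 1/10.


For a self-similar set with N copies scaled by 1/r:
dim_H = log(N)/log(r) = log(6)/log(10)
= 1.791759/2.302585
= 0.778151


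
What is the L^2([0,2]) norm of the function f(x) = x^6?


Step 1: ||f||_2 = (integral_0^2 |x^6|^2 dx)^(1/2)
     = (integral_0^2 x^12 dx)^(1/2)
Step 2: integral_0^2 x^12 dx = [x^13/(13)] from 0 to 2 = 2^13/13
     = 8192/13 = 630.153846
Step 3: ||f||_2 = (630.153846)^(1/2) = 25.102865


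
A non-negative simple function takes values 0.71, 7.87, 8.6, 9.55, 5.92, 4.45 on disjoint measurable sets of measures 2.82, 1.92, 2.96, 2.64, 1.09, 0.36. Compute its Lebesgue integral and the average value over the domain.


Step 1: Integral = sum(value_i * measure_i)
= 0.71*2.82 + 7.87*1.92 + 8.6*2.96 + 9.55*2.64 + 5.92*1.09 + 4.45*0.36
= 2.0022 + 15.1104 + 25.456 + 25.212 + 6.4528 + 1.602
= 75.8354
Step 2: Total measure of domain = 2.82 + 1.92 + 2.96 + 2.64 + 1.09 + 0.36 = 11.79
Step 3: Average value = 75.8354 / 11.79 = 6.43218


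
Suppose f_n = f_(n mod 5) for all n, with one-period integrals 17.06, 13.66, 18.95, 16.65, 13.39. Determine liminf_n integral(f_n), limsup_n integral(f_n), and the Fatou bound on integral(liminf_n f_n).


The sequence (integral(f_n)) is periodic with period 5, repeating the values 17.06, 13.66, 18.95, 16.65, 13.39 indefinitely.
Step 1: For a periodic sequence, every tail (a_m, a_(m+1), ...) contains all 5 period values infinitely often.
Step 2: Hence inf of every tail = min of the period values = min(17.06, 13.66, 18.95, 16.65, 13.39) = 13.39.
        liminf_n integral(f_n) = sup over m of (inf of tail from m) = 13.39.
Step 3: Similarly sup of every tail = max of the period values = 18.95.
        limsup_n integral(f_n) = 18.95.
Step 4: Fatou's lemma: integral(liminf_n f_n) <= liminf_n integral(f_n) = 13.39.
        So the integral of the pointwise liminf is at most 13.39.


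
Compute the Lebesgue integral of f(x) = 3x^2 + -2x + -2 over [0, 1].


The Lebesgue integral of a Riemann-integrable function agrees with the Riemann integral.
Antiderivative F(x) = (3/3)x^3 + (-2/2)x^2 + -2x
F(1) = (3/3)*1^3 + (-2/2)*1^2 + -2*1
     = (3/3)*1 + (-2/2)*1 + -2*1
     = 1 + -1 + -2
     = -2
F(0) = 0.0
Integral = F(1) - F(0) = -2 - 0.0 = -2


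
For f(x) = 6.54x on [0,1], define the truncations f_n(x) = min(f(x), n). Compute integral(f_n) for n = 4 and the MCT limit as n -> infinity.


f(x) = 6.54x on [0,1]; f_n(x) = min(6.54x, n). At n = 4:
Step 1: f(x) reaches 4 at x = 4/6.54 = 0.611621
Step 2: integral(f_4) = integral(6.54x, 0, 0.611621) + integral(4, 0.611621, 1)
       = 6.54*0.611621^2/2 + 4*(1 - 0.611621)
       = 1.223242 + 1.553517
       = 2.776758
Step 3: As n -> infinity, f_n increases to f, so by MCT integral(f_n) -> integral(f) = 6.54/2 = 3.27.
Convergence: integral(f_4) = 2.776758 -> 3.27 as n -> infinity


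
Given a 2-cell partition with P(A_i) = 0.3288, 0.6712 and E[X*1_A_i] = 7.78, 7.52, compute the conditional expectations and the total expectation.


For each cell A_i: E[X|A_i] = E[X*1_A_i] / P(A_i)
Step 1: E[X|A_1] = 7.78 / 0.3288 = 23.6618
Step 2: E[X|A_2] = 7.52 / 0.6712 = 11.203814
Verification: E[X] = sum E[X*1_A_i] = 7.78 + 7.52 = 15.3


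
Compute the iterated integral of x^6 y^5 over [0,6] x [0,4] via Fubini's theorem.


By Fubini's theorem, the double integral factors as a product of single integrals:
Step 1: integral_0^6 x^6 dx = [x^7/7] from 0 to 6
     = 6^7/7 = 39990.857143
Step 2: integral_0^4 y^5 dy = [y^6/6] from 0 to 4
     = 4^6/6 = 682.666667
Step 3: Double integral = 39990.857143 * 682.666667 = 2.730043e+07


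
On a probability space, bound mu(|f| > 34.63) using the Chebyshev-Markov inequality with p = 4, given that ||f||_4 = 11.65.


Chebyshev/Markov inequality: mu(|f| > eps) <= (||f||_p / eps)^p
Step 1: ||f||_4 / eps = 11.65 / 34.63 = 0.336414
Step 2: Raise to power p = 4:
  (0.336414)^4 = 0.012808
Step 3: Therefore mu(|f| > 34.63) <= 0.012808


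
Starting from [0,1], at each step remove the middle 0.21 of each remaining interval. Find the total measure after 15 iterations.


Step 1: At each step, fraction remaining = 1 - 0.21 = 0.79
Step 2: After 15 steps, measure = (0.79)^15
Result = 0.029134


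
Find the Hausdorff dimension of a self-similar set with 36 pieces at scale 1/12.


For a self-similar set with N copies scaled by 1/r:
dim_H = log(N)/log(r) = log(36)/log(12)
= 3.583519/2.484907
= 1.442114


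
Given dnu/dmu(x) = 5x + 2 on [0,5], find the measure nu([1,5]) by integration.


nu(A) = integral_A (dnu/dmu) dmu = integral_1^5 (5x + 2) dx
Step 1: Antiderivative F(x) = (5/2)x^2 + 2x
Step 2: F(5) = (5/2)*5^2 + 2*5 = 62.5 + 10 = 72.5
Step 3: F(1) = (5/2)*1^2 + 2*1 = 2.5 + 2 = 4.5
Step 4: nu([1,5]) = F(5) - F(1) = 72.5 - 4.5 = 68


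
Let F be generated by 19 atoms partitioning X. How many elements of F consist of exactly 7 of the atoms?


Each element of F is a union of some subset of the 19 atoms.
Elements that are unions of exactly 7 atoms correspond to 7-element subsets of the 19 atoms.
Count = C(19, 7) = 19! / (7! * 12!) = 50388.


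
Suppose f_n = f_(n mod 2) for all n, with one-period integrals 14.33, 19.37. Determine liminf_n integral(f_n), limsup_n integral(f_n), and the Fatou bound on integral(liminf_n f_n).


The sequence (integral(f_n)) is periodic with period 2, repeating the values 14.33, 19.37 indefinitely.
Step 1: For a periodic sequence, every tail (a_m, a_(m+1), ...) contains all 2 period values infinitely often.
Step 2: Hence inf of every tail = min of the period values = min(14.33, 19.37) = 14.33.
        liminf_n integral(f_n) = sup over m of (inf of tail from m) = 14.33.
Step 3: Similarly sup of every tail = max of the period values = 19.37.
        limsup_n integral(f_n) = 19.37.
Step 4: Fatou's lemma: integral(liminf_n f_n) <= liminf_n integral(f_n) = 14.33.
        So the integral of the pointwise liminf is at most 14.33.


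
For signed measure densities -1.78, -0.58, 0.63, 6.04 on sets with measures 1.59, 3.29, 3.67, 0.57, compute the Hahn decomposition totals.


Step 1: Compute signed measure on each set:
  Set 1: -1.78 * 1.59 = -2.8302
  Set 2: -0.58 * 3.29 = -1.9082
  Set 3: 0.63 * 3.67 = 2.3121
  Set 4: 6.04 * 0.57 = 3.4428
Step 2: Total signed measure = (-2.8302) + (-1.9082) + (2.3121) + (3.4428)
     = 1.0165
Step 3: Positive part mu+(X) = sum of positive contributions = 5.7549
Step 4: Negative part mu-(X) = |sum of negative contributions| = 4.7384


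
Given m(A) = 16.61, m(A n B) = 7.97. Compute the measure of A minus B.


m(A \ B) = m(A) - m(A n B)
= 16.61 - 7.97
= 8.64


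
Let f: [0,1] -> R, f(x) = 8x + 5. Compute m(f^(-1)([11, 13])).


f^(-1)([11, 13]) = {x : 11 <= 8x + 5 <= 13}
Solving: (11 - 5)/8 <= x <= (13 - 5)/8
= [0.75, 1]
Intersecting with [0,1]: [0.75, 1]
Measure = 1 - 0.75 = 0.25


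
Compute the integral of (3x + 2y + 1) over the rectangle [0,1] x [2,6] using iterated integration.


By Fubini, integrate in x first, then y.
Step 1: Fix y, integrate over x in [0,1]:
  integral(3x + 2y + 1, x=0..1)
  = 3*(1^2 - 0^2)/2 + (2y + 1)*(1 - 0)
  = 1.5 + (2y + 1)*1
  = 1.5 + 2y + 1
  = 2.5 + 2y
Step 2: Integrate over y in [2,6]:
  integral(2.5 + 2y, y=2..6)
  = 2.5*4 + 2*(6^2 - 2^2)/2
  = 10 + 32
  = 42


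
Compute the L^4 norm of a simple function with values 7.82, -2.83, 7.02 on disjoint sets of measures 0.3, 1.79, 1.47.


Step 1: Compute |f_i|^4 for each value:
  |7.82|^4 = 3739.616026
  |-2.83|^4 = 64.142479
  |7.02|^4 = 2428.557824
Step 2: Multiply by measures and sum:
  3739.616026 * 0.3 = 1121.884808
  64.142479 * 1.79 = 114.815038
  2428.557824 * 1.47 = 3569.980002
Sum = 1121.884808 + 114.815038 + 3569.980002 = 4806.679847
Step 3: Take the p-th root:
||f||_4 = (4806.679847)^(1/4) = 8.326477


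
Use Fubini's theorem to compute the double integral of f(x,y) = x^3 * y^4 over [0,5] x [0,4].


By Fubini's theorem, the double integral factors as a product of single integrals:
Step 1: integral_0^5 x^3 dx = [x^4/4] from 0 to 5
     = 5^4/4 = 156.25
Step 2: integral_0^4 y^4 dy = [y^5/5] from 0 to 4
     = 4^5/5 = 204.8
Step 3: Double integral = 156.25 * 204.8 = 32000


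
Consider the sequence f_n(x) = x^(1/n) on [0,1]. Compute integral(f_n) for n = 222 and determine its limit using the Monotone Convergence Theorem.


At n = 222: f_222(x) = x^(1/222).
Step 1: integral(x^(1/222), 0, 1) = [x^(1/222+1) / (1/222+1)] from 0 to 1
     = 1 / (1/222 + 1) = 1 / ((222+1)/222) = 222/(222+1)
     = 222/223 = 0.995516
Step 2: As n -> infinity, f_n(x) = x^(1/n) -> 1 for x in (0,1], and f_n is increasing in n.
By MCT, lim_n integral(f_n) = integral(lim_n f_n) = integral(1, 0, 1) = 1.
Step 3: Verify convergence: 222/223 = 0.995516 -> 1


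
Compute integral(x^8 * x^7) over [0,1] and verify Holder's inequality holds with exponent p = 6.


Step 1: Exact integral of f*g = integral(x^15, 0, 1) = 1/16
     = 0.0625
Step 2: Holder bound with p=6, q=1.2:
  ||f||_p = (integral x^48 dx)^(1/6) = (1/49)^(1/6) = 0.522758
  ||g||_q = (integral x^8.4 dx)^(1/1.2) = (1/9.4)^(1/1.2) = 0.154547
Step 3: Holder bound = ||f||_p * ||g||_q = 0.522758 * 0.154547 = 0.080791
Verification: 0.0625 <= 0.080791 (Holder holds)


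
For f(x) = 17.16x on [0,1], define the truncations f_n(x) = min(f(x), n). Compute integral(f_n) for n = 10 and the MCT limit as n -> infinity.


f(x) = 17.16x on [0,1]; f_n(x) = min(17.16x, n). At n = 10:
Step 1: f(x) reaches 10 at x = 10/17.16 = 0.582751
Step 2: integral(f_10) = integral(17.16x, 0, 0.582751) + integral(10, 0.582751, 1)
       = 17.16*0.582751^2/2 + 10*(1 - 0.582751)
       = 2.913753 + 4.172494
       = 7.086247
Step 3: As n -> infinity, f_n increases to f, so by MCT integral(f_n) -> integral(f) = 17.16/2 = 8.58.
Convergence: integral(f_10) = 7.086247 -> 8.58 as n -> infinity


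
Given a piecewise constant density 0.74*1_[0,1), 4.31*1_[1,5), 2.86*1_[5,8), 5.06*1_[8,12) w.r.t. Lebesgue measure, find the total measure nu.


Integrate each piece of the Radon-Nikodym derivative:
Step 1: integral_0^1 0.74 dx = 0.74*(1-0) = 0.74*1 = 0.74
Step 2: integral_1^5 4.31 dx = 4.31*(5-1) = 4.31*4 = 17.24
Step 3: integral_5^8 2.86 dx = 2.86*(8-5) = 2.86*3 = 8.58
Step 4: integral_8^12 5.06 dx = 5.06*(12-8) = 5.06*4 = 20.24
Total: 0.74 + 17.24 + 8.58 + 20.24 = 46.8


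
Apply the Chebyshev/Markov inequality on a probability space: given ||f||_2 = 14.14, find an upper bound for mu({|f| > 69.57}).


Chebyshev/Markov inequality: mu(|f| > eps) <= (||f||_p / eps)^p
Step 1: ||f||_2 / eps = 14.14 / 69.57 = 0.203249
Step 2: Raise to power p = 2:
  (0.203249)^2 = 0.04131
Step 3: Therefore mu(|f| > 69.57) <= 0.04131


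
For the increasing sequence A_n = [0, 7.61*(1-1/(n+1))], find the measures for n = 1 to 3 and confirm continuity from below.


By continuity of measure from below: if A_n increases to A, then m(A_n) -> m(A).
Here A = [0, 7.61], so m(A) = 7.61
Step 1: a_1 = 7.61*(1 - 1/2) = 3.805, m(A_1) = 3.805
Step 2: a_2 = 7.61*(1 - 1/3) = 5.0733, m(A_2) = 5.0733
Step 3: a_3 = 7.61*(1 - 1/4) = 5.7075, m(A_3) = 5.7075
Limit: m(A_n) -> m([0,7.61]) = 7.61
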